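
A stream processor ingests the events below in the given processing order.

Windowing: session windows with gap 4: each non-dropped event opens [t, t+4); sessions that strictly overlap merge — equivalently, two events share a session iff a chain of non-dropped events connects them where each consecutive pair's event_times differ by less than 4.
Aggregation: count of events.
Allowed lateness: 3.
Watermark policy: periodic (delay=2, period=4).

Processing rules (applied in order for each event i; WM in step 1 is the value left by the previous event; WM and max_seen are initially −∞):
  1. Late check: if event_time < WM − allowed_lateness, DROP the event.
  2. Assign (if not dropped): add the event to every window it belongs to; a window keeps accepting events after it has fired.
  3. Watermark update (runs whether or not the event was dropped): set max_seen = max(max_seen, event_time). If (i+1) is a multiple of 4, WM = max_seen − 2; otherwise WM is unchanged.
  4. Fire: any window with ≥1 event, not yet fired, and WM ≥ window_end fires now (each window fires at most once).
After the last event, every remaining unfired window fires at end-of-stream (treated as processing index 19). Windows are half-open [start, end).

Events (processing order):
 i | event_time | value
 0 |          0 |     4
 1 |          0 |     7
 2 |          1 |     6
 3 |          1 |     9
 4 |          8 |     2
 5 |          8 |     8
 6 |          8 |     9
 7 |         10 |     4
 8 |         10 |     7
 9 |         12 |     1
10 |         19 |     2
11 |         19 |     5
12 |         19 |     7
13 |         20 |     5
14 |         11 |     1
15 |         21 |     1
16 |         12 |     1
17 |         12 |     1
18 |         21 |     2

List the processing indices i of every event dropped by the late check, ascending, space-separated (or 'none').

i=0 t=0 v=4: → [0,4); WM=−∞
i=1 t=0 v=7: → [0,4); WM=−∞
i=2 t=1 v=6: → [0,5); WM=−∞
i=3 t=1 v=9: → [0,5); WM=-1
i=4 t=8 v=2: → [8,12); WM=-1
i=5 t=8 v=8: → [8,12); WM=-1
i=6 t=8 v=9: → [8,12); WM=-1
i=7 t=10 v=4: → [8,14); WM=8
i=8 t=10 v=7: → [8,14); WM=8
i=9 t=12 v=1: → [8,16); WM=8
i=10 t=19 v=2: → [19,23); WM=8
i=11 t=19 v=5: → [19,23); WM=17
i=12 t=19 v=7: → [19,23); WM=17
i=13 t=20 v=5: → [19,24); WM=17
i=14 t=11 v=1: DROP (t<17-3); WM=17
i=15 t=21 v=1: → [19,25); WM=19
i=16 t=12 v=1: DROP (t<19-3); WM=19
i=17 t=12 v=1: DROP (t<19-3); WM=19
i=18 t=21 v=2: → [19,25); WM=19

14 16 17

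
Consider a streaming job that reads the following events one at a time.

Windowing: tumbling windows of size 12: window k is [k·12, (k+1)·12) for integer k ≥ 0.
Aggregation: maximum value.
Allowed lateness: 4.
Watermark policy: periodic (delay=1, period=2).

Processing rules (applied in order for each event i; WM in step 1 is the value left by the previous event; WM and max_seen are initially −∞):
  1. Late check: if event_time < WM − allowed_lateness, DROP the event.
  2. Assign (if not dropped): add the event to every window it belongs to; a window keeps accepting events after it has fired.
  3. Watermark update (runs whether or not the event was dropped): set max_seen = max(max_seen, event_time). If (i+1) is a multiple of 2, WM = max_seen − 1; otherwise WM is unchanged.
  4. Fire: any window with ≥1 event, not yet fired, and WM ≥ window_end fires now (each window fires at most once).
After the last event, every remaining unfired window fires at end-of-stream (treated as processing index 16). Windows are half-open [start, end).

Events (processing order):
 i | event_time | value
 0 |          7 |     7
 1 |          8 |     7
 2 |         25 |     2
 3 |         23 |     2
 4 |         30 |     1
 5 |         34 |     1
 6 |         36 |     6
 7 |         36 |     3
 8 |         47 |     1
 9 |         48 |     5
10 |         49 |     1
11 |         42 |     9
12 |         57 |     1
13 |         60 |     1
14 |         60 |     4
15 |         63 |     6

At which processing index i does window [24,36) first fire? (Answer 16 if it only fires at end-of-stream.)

i=0 t=7 v=7: → [0,12); WM=−∞
i=1 t=8 v=7: → [0,12); WM=7
i=2 t=25 v=2: → [24,36); WM=7
i=3 t=23 v=2: → [12,24); WM=24; [0,12) fires=7 [12,24) fires=2
i=4 t=30 v=1: → [24,36); WM=24
i=5 t=34 v=1: → [24,36); WM=33
i=6 t=36 v=6: → [36,48); WM=33
i=7 t=36 v=3: → [36,48); WM=35
i=8 t=47 v=1: → [36,48); WM=35
i=9 t=48 v=5: → [48,60); WM=47; [24,36) fires=2
i=10 t=49 v=1: → [48,60); WM=47
i=11 t=42 v=9: DROP (t<47-4); WM=48; [36,48) fires=6
i=12 t=57 v=1: → [48,60); WM=48
i=13 t=60 v=1: → [60,72); WM=59
i=14 t=60 v=4: → [60,72); WM=59
i=15 t=63 v=6: → [60,72); WM=62; [48,60) fires=5

9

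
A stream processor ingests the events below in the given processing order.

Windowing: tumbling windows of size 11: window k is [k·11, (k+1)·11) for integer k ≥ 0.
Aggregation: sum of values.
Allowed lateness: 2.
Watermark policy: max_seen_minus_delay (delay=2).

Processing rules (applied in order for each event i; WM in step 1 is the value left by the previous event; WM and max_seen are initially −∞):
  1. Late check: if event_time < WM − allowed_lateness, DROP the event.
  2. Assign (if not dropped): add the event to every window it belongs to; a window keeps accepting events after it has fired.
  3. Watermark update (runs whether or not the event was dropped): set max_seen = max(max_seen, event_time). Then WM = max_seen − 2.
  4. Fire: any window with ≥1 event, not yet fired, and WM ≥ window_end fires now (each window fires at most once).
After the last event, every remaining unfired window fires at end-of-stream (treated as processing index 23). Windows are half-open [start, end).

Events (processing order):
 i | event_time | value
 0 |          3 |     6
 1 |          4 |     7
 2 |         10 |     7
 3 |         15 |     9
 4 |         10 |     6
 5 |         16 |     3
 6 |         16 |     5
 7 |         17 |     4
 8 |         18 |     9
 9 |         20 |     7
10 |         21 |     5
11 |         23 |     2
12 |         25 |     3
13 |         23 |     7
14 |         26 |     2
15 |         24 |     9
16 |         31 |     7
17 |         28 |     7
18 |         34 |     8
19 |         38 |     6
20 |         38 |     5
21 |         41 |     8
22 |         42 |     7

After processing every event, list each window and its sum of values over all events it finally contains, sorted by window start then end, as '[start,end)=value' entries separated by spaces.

[0,11)=20 [11,22)=42 [22,33)=37 [33,44)=34

i=0 t=3 v=6: → [0,11); WM=1
i=1 t=4 v=7: → [0,11); WM=2
i=2 t=10 v=7: → [0,11); WM=8
i=3 t=15 v=9: → [11,22); WM=13; [0,11) fires=20
i=4 t=10 v=6: DROP (t<13-2); WM=13
i=5 t=16 v=3: → [11,22); WM=14
i=6 t=16 v=5: → [11,22); WM=14
i=7 t=17 v=4: → [11,22); WM=15
i=8 t=18 v=9: → [11,22); WM=16
i=9 t=20 v=7: → [11,22); WM=18
i=10 t=21 v=5: → [11,22); WM=19
i=11 t=23 v=2: → [22,33); WM=21
i=12 t=25 v=3: → [22,33); WM=23; [11,22) fires=42
i=13 t=23 v=7: → [22,33); WM=23
i=14 t=26 v=2: → [22,33); WM=24
i=15 t=24 v=9: → [22,33); WM=24
i=16 t=31 v=7: → [22,33); WM=29
i=17 t=28 v=7: → [22,33); WM=29
i=18 t=34 v=8: → [33,44); WM=32
i=19 t=38 v=6: → [33,44); WM=36; [22,33) fires=37
i=20 t=38 v=5: → [33,44); WM=36
i=21 t=41 v=8: → [33,44); WM=39
i=22 t=42 v=7: → [33,44); WM=40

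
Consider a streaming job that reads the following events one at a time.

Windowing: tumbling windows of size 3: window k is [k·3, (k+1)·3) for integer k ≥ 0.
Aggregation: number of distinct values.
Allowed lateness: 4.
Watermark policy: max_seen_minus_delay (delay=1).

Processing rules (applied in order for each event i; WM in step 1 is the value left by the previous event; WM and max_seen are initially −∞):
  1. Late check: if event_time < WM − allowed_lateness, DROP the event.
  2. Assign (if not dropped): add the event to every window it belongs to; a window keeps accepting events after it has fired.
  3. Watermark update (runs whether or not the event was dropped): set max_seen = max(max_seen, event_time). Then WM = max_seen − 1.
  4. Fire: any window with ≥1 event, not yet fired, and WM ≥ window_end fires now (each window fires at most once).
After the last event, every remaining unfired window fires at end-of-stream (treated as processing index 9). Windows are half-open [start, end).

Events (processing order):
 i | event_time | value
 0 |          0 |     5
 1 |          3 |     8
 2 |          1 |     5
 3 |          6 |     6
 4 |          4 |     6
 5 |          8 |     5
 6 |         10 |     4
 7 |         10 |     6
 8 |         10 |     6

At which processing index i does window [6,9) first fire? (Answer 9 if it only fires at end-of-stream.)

i=0 t=0 v=5: → [0,3); WM=-1
i=1 t=3 v=8: → [3,6); WM=2
i=2 t=1 v=5: → [0,3); WM=2
i=3 t=6 v=6: → [6,9); WM=5; [0,3) fires=1
i=4 t=4 v=6: → [3,6); WM=5
i=5 t=8 v=5: → [6,9); WM=7; [3,6) fires=2
i=6 t=10 v=4: → [9,12); WM=9; [6,9) fires=2
i=7 t=10 v=6: → [9,12); WM=9
i=8 t=10 v=6: → [9,12); WM=9

6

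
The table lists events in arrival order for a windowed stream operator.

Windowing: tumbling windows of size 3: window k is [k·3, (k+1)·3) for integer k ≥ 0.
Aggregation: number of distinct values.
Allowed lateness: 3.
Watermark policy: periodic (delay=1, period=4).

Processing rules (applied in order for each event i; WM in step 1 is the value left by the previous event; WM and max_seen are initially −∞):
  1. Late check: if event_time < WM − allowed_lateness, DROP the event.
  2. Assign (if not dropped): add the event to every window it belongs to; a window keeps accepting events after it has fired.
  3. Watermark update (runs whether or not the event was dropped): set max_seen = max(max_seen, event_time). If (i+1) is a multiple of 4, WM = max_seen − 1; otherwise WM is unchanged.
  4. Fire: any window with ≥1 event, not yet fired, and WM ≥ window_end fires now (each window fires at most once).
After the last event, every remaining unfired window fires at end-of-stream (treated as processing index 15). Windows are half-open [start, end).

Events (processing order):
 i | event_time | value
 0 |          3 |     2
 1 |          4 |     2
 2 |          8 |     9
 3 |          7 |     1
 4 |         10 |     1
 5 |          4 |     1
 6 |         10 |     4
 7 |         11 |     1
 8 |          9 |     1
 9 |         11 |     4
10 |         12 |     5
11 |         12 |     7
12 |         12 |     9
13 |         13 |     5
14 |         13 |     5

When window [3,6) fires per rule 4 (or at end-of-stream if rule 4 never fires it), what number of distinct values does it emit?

i=0 t=3 v=2: → [3,6); WM=−∞
i=1 t=4 v=2: → [3,6); WM=−∞
i=2 t=8 v=9: → [6,9); WM=−∞
i=3 t=7 v=1: → [6,9); WM=7; [3,6) fires=1
i=4 t=10 v=1: → [9,12); WM=7
i=5 t=4 v=1: → [3,6); WM=7
i=6 t=10 v=4: → [9,12); WM=7
i=7 t=11 v=1: → [9,12); WM=10; [6,9) fires=2
i=8 t=9 v=1: → [9,12); WM=10
i=9 t=11 v=4: → [9,12); WM=10
i=10 t=12 v=5: → [12,15); WM=10
i=11 t=12 v=7: → [12,15); WM=11
i=12 t=12 v=9: → [12,15); WM=11
i=13 t=13 v=5: → [12,15); WM=11
i=14 t=13 v=5: → [12,15); WM=11

1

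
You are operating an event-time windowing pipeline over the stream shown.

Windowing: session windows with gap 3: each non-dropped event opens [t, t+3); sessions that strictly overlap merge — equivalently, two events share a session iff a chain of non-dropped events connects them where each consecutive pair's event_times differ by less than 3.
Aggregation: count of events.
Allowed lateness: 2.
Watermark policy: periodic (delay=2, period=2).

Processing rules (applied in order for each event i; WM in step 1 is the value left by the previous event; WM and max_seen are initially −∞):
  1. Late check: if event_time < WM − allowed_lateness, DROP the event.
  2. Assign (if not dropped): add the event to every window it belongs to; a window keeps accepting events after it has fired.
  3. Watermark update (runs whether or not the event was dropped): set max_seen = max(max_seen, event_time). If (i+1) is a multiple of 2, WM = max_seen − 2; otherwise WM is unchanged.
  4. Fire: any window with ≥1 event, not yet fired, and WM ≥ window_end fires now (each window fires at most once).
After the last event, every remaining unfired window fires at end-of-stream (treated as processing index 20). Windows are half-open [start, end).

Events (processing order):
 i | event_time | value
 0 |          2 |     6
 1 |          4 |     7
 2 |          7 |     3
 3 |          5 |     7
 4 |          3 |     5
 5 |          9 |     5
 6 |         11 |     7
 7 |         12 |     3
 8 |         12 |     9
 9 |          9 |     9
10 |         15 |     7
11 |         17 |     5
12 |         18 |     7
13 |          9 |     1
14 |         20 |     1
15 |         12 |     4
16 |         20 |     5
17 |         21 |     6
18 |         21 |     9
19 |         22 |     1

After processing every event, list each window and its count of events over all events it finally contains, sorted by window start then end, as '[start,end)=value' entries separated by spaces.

[2,15)=10 [15,25)=8

i=0 t=2 v=6: → [2,5); WM=−∞
i=1 t=4 v=7: → [2,7); WM=2
i=2 t=7 v=3: → [7,10); WM=2
i=3 t=5 v=7: → [2,10); WM=5
i=4 t=3 v=5: → [2,10); WM=5
i=5 t=9 v=5: → [2,12); WM=7
i=6 t=11 v=7: → [2,14); WM=7
i=7 t=12 v=3: → [2,15); WM=10
i=8 t=12 v=9: → [2,15); WM=10
i=9 t=9 v=9: → [2,15); WM=10
i=10 t=15 v=7: → [15,18); WM=10
i=11 t=17 v=5: → [15,20); WM=15
i=12 t=18 v=7: → [15,21); WM=15
i=13 t=9 v=1: DROP (t<15-2); WM=16
i=14 t=20 v=1: → [15,23); WM=16
i=15 t=12 v=4: DROP (t<16-2); WM=18
i=16 t=20 v=5: → [15,23); WM=18
i=17 t=21 v=6: → [15,24); WM=19
i=18 t=21 v=9: → [15,24); WM=19
i=19 t=22 v=1: → [15,25); WM=20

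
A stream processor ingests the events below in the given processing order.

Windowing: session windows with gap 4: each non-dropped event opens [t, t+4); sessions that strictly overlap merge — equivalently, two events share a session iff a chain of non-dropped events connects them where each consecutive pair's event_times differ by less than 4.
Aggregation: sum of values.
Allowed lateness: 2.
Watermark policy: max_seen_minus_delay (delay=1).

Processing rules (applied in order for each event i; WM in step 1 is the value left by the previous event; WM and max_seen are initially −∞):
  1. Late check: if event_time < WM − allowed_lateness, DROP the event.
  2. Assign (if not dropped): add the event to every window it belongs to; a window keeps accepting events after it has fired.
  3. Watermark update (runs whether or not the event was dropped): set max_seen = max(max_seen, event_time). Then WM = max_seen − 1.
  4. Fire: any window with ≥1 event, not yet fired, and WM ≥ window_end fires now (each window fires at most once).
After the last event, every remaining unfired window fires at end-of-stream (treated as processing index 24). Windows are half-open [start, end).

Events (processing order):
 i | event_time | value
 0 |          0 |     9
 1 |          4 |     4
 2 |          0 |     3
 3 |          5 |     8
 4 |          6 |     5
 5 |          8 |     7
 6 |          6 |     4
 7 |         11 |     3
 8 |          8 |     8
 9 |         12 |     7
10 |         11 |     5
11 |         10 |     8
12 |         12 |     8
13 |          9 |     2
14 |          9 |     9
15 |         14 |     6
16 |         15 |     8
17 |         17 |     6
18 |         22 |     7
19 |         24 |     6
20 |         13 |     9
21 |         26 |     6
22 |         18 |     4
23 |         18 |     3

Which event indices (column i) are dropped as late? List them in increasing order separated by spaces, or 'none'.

i=0 t=0 v=9: → [0,4); WM=-1
i=1 t=4 v=4: → [4,8); WM=3
i=2 t=0 v=3: DROP (t<3-2); WM=3
i=3 t=5 v=8: → [4,9); WM=4
i=4 t=6 v=5: → [4,10); WM=5
i=5 t=8 v=7: → [4,12); WM=7
i=6 t=6 v=4: → [4,12); WM=7
i=7 t=11 v=3: → [4,15); WM=10
i=8 t=8 v=8: → [4,15); WM=10
i=9 t=12 v=7: → [4,16); WM=11
i=10 t=11 v=5: → [4,16); WM=11
i=11 t=10 v=8: → [4,16); WM=11
i=12 t=12 v=8: → [4,16); WM=11
i=13 t=9 v=2: → [4,16); WM=11
i=14 t=9 v=9: → [4,16); WM=11
i=15 t=14 v=6: → [4,18); WM=13
i=16 t=15 v=8: → [4,19); WM=14
i=17 t=17 v=6: → [4,21); WM=16
i=18 t=22 v=7: → [22,26); WM=21
i=19 t=24 v=6: → [22,28); WM=23
i=20 t=13 v=9: DROP (t<23-2); WM=23
i=21 t=26 v=6: → [22,30); WM=25
i=22 t=18 v=4: DROP (t<25-2); WM=25
i=23 t=18 v=3: DROP (t<25-2); WM=25

2 20 22 23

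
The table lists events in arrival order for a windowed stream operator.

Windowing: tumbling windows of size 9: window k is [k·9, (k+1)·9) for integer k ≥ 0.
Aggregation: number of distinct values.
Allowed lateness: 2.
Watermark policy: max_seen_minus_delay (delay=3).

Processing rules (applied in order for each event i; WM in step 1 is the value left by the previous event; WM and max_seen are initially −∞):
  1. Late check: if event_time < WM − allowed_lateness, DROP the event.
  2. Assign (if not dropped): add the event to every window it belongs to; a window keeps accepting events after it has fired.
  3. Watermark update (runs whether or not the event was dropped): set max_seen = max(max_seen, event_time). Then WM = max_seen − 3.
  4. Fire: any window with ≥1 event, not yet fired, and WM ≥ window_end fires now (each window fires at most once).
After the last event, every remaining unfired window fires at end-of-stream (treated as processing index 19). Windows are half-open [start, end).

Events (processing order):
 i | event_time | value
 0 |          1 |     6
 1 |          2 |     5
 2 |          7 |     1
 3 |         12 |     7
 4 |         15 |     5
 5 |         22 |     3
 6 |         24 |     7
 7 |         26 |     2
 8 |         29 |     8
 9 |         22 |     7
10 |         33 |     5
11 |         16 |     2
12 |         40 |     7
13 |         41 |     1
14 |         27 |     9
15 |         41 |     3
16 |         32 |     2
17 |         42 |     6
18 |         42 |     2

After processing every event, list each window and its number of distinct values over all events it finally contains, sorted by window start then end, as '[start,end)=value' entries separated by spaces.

i=0 t=1 v=6: → [0,9); WM=-2
i=1 t=2 v=5: → [0,9); WM=-1
i=2 t=7 v=1: → [0,9); WM=4
i=3 t=12 v=7: → [9,18); WM=9; [0,9) fires=3
i=4 t=15 v=5: → [9,18); WM=12
i=5 t=22 v=3: → [18,27); WM=19; [9,18) fires=2
i=6 t=24 v=7: → [18,27); WM=21
i=7 t=26 v=2: → [18,27); WM=23
i=8 t=29 v=8: → [27,36); WM=26
i=9 t=22 v=7: DROP (t<26-2); WM=26
i=10 t=33 v=5: → [27,36); WM=30; [18,27) fires=3
i=11 t=16 v=2: DROP (t<30-2); WM=30
i=12 t=40 v=7: → [36,45); WM=37; [27,36) fires=2
i=13 t=41 v=1: → [36,45); WM=38
i=14 t=27 v=9: DROP (t<38-2); WM=38
i=15 t=41 v=3: → [36,45); WM=38
i=16 t=32 v=2: DROP (t<38-2); WM=38
i=17 t=42 v=6: → [36,45); WM=39
i=18 t=42 v=2: → [36,45); WM=39

[0,9)=3 [9,18)=2 [18,27)=3 [27,36)=2 [36,45)=5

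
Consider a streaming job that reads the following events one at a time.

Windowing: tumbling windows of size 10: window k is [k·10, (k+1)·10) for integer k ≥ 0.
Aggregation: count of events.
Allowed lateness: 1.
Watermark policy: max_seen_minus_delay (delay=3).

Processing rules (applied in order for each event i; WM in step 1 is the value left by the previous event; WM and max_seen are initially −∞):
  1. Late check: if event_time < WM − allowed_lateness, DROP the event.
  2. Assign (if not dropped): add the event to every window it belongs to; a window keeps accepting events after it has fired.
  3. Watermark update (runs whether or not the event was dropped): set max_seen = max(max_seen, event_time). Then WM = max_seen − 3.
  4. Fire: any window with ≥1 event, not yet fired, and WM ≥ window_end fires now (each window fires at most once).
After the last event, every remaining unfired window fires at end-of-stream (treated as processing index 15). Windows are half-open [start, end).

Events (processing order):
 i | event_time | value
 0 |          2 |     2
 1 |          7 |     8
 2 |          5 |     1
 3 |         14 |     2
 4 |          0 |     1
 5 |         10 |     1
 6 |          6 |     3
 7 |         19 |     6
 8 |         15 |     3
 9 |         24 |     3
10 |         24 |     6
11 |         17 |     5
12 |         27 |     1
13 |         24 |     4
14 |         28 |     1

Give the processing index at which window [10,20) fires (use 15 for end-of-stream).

i=0 t=2 v=2: → [0,10); WM=-1
i=1 t=7 v=8: → [0,10); WM=4
i=2 t=5 v=1: → [0,10); WM=4
i=3 t=14 v=2: → [10,20); WM=11; [0,10) fires=3
i=4 t=0 v=1: DROP (t<11-1); WM=11
i=5 t=10 v=1: → [10,20); WM=11
i=6 t=6 v=3: DROP (t<11-1); WM=11
i=7 t=19 v=6: → [10,20); WM=16
i=8 t=15 v=3: → [10,20); WM=16
i=9 t=24 v=3: → [20,30); WM=21; [10,20) fires=4
i=10 t=24 v=6: → [20,30); WM=21
i=11 t=17 v=5: DROP (t<21-1); WM=21
i=12 t=27 v=1: → [20,30); WM=24
i=13 t=24 v=4: → [20,30); WM=24
i=14 t=28 v=1: → [20,30); WM=25

9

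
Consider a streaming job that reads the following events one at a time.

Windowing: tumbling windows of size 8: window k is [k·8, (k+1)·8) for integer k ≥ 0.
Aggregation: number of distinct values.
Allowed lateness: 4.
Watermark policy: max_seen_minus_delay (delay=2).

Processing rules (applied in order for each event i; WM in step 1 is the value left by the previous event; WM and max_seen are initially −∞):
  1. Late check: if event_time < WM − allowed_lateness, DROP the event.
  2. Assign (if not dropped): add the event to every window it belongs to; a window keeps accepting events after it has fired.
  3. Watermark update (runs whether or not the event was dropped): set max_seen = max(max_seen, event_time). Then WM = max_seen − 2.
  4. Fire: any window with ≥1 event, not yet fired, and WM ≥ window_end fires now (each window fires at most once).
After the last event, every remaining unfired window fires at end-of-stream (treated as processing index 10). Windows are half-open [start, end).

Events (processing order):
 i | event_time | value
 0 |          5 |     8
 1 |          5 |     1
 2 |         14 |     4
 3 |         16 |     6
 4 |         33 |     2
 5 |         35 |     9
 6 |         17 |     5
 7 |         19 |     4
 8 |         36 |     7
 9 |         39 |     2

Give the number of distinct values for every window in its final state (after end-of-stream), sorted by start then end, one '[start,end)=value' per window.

[0,8)=2 [8,16)=1 [16,24)=1 [32,40)=3

i=0 t=5 v=8: → [0,8); WM=3
i=1 t=5 v=1: → [0,8); WM=3
i=2 t=14 v=4: → [8,16); WM=12; [0,8) fires=2
i=3 t=16 v=6: → [16,24); WM=14
i=4 t=33 v=2: → [32,40); WM=31; [8,16) fires=1 [16,24) fires=1
i=5 t=35 v=9: → [32,40); WM=33
i=6 t=17 v=5: DROP (t<33-4); WM=33
i=7 t=19 v=4: DROP (t<33-4); WM=33
i=8 t=36 v=7: → [32,40); WM=34
i=9 t=39 v=2: → [32,40); WM=37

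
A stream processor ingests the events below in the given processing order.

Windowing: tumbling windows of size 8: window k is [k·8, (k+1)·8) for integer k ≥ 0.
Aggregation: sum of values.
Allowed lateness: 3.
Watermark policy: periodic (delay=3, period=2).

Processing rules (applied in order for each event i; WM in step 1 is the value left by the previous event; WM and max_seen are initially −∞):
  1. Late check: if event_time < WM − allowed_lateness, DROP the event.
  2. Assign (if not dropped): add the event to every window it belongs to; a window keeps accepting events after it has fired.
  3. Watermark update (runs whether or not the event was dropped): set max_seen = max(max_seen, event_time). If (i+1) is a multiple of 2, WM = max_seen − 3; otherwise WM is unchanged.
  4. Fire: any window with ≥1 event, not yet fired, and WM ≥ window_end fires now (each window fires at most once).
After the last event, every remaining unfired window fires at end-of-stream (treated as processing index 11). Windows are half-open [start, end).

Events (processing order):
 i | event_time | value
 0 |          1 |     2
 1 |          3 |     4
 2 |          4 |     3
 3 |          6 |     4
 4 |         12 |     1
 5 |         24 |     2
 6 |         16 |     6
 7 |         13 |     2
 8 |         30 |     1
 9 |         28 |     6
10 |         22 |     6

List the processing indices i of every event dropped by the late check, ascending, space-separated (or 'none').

6 7 10

i=0 t=1 v=2: → [0,8); WM=−∞
i=1 t=3 v=4: → [0,8); WM=0
i=2 t=4 v=3: → [0,8); WM=0
i=3 t=6 v=4: → [0,8); WM=3
i=4 t=12 v=1: → [8,16); WM=3
i=5 t=24 v=2: → [24,32); WM=21; [0,8) fires=13 [8,16) fires=1
i=6 t=16 v=6: DROP (t<21-3); WM=21
i=7 t=13 v=2: DROP (t<21-3); WM=21
i=8 t=30 v=1: → [24,32); WM=21
i=9 t=28 v=6: → [24,32); WM=27
i=10 t=22 v=6: DROP (t<27-3); WM=27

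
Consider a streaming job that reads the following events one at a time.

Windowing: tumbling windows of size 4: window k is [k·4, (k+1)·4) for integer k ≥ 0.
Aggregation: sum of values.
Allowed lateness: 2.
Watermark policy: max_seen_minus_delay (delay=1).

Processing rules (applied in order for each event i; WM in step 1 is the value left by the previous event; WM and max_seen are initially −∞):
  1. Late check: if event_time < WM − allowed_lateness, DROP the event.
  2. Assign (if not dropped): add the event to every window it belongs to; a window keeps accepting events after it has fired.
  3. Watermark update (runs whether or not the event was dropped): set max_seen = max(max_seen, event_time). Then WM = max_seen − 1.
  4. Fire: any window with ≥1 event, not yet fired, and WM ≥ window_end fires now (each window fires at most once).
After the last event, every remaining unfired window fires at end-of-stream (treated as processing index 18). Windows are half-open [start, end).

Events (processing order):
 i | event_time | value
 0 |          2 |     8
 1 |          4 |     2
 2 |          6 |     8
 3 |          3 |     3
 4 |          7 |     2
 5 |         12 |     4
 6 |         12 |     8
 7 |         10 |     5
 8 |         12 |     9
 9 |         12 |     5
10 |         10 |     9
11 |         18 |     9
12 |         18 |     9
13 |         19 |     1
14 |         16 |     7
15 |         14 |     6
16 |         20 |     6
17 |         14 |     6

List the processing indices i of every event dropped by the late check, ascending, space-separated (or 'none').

15 17

i=0 t=2 v=8: → [0,4); WM=1
i=1 t=4 v=2: → [4,8); WM=3
i=2 t=6 v=8: → [4,8); WM=5; [0,4) fires=8
i=3 t=3 v=3: → [0,4); WM=5
i=4 t=7 v=2: → [4,8); WM=6
i=5 t=12 v=4: → [12,16); WM=11; [4,8) fires=12
i=6 t=12 v=8: → [12,16); WM=11
i=7 t=10 v=5: → [8,12); WM=11
i=8 t=12 v=9: → [12,16); WM=11
i=9 t=12 v=5: → [12,16); WM=11
i=10 t=10 v=9: → [8,12); WM=11
i=11 t=18 v=9: → [16,20); WM=17; [8,12) fires=14 [12,16) fires=26
i=12 t=18 v=9: → [16,20); WM=17
i=13 t=19 v=1: → [16,20); WM=18
i=14 t=16 v=7: → [16,20); WM=18
i=15 t=14 v=6: DROP (t<18-2); WM=18
i=16 t=20 v=6: → [20,24); WM=19
i=17 t=14 v=6: DROP (t<19-2); WM=19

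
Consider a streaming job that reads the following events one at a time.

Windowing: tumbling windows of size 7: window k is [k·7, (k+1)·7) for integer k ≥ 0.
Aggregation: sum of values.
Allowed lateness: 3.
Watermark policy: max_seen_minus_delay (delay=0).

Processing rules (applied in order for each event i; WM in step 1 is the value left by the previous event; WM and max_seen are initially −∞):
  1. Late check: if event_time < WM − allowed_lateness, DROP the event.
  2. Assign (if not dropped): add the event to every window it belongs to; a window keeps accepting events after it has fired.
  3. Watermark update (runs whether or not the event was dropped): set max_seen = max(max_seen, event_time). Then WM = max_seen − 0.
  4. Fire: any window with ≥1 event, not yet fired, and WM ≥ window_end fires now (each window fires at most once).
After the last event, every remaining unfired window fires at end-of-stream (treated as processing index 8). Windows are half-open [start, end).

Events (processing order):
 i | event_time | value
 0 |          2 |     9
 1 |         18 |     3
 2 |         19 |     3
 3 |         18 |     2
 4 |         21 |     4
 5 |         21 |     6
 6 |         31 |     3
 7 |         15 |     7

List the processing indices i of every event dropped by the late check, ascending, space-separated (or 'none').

i=0 t=2 v=9: → [0,7); WM=2
i=1 t=18 v=3: → [14,21); WM=18; [0,7) fires=9
i=2 t=19 v=3: → [14,21); WM=19
i=3 t=18 v=2: → [14,21); WM=19
i=4 t=21 v=4: → [21,28); WM=21; [14,21) fires=8
i=5 t=21 v=6: → [21,28); WM=21
i=6 t=31 v=3: → [28,35); WM=31; [21,28) fires=10
i=7 t=15 v=7: DROP (t<31-3); WM=31

7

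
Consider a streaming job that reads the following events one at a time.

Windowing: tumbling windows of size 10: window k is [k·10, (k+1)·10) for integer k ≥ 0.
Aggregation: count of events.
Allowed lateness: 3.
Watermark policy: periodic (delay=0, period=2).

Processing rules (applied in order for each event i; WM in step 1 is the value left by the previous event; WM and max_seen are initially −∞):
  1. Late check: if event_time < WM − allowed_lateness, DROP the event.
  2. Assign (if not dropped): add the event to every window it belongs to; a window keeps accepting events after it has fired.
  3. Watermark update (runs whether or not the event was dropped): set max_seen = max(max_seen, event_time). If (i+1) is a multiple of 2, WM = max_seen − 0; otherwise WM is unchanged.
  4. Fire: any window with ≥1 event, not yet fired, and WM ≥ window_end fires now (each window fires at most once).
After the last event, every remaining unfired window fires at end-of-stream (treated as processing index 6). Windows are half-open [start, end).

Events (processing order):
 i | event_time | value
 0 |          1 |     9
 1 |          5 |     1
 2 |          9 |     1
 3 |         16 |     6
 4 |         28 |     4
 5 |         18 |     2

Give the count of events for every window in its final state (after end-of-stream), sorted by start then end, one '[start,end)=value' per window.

i=0 t=1 v=9: → [0,10); WM=−∞
i=1 t=5 v=1: → [0,10); WM=5
i=2 t=9 v=1: → [0,10); WM=5
i=3 t=16 v=6: → [10,20); WM=16; [0,10) fires=3
i=4 t=28 v=4: → [20,30); WM=16
i=5 t=18 v=2: → [10,20); WM=28; [10,20) fires=2

[0,10)=3 [10,20)=2 [20,30)=1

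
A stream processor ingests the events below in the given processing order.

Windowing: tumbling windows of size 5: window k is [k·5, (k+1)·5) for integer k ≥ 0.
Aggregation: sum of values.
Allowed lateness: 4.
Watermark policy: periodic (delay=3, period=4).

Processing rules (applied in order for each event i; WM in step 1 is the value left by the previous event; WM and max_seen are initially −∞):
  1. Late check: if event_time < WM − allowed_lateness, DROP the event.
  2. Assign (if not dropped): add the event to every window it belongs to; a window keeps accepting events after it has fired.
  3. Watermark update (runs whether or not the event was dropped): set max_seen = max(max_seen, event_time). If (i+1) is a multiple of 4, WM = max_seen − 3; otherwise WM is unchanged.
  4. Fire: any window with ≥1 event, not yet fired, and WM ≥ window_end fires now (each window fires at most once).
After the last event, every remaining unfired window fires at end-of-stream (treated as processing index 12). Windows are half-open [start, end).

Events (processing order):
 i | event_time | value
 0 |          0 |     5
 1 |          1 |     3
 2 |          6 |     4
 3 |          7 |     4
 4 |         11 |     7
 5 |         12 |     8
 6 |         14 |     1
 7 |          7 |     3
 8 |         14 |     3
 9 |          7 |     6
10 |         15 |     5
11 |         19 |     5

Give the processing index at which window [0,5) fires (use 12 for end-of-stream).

7

i=0 t=0 v=5: → [0,5); WM=−∞
i=1 t=1 v=3: → [0,5); WM=−∞
i=2 t=6 v=4: → [5,10); WM=−∞
i=3 t=7 v=4: → [5,10); WM=4
i=4 t=11 v=7: → [10,15); WM=4
i=5 t=12 v=8: → [10,15); WM=4
i=6 t=14 v=1: → [10,15); WM=4
i=7 t=7 v=3: → [5,10); WM=11; [0,5) fires=8 [5,10) fires=11
i=8 t=14 v=3: → [10,15); WM=11
i=9 t=7 v=6: → [5,10); WM=11
i=10 t=15 v=5: → [15,20); WM=11
i=11 t=19 v=5: → [15,20); WM=16; [10,15) fires=19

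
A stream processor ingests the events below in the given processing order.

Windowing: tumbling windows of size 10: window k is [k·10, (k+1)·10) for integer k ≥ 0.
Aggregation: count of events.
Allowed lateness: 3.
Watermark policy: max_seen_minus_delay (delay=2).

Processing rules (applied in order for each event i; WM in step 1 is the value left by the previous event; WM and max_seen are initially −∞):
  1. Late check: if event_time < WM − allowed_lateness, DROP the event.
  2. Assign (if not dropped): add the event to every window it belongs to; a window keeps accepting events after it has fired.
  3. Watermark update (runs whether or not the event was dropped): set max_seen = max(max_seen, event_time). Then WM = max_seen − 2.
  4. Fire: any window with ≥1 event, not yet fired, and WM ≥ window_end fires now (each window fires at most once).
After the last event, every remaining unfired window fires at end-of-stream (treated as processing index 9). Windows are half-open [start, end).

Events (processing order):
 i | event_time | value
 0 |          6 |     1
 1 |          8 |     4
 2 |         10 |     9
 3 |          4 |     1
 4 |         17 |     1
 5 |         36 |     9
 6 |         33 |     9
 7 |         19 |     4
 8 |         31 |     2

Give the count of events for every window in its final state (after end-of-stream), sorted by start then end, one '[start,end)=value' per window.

[0,10)=2 [10,20)=2 [30,40)=3

i=0 t=6 v=1: → [0,10); WM=4
i=1 t=8 v=4: → [0,10); WM=6
i=2 t=10 v=9: → [10,20); WM=8
i=3 t=4 v=1: DROP (t<8-3); WM=8
i=4 t=17 v=1: → [10,20); WM=15; [0,10) fires=2
i=5 t=36 v=9: → [30,40); WM=34; [10,20) fires=2
i=6 t=33 v=9: → [30,40); WM=34
i=7 t=19 v=4: DROP (t<34-3); WM=34
i=8 t=31 v=2: → [30,40); WM=34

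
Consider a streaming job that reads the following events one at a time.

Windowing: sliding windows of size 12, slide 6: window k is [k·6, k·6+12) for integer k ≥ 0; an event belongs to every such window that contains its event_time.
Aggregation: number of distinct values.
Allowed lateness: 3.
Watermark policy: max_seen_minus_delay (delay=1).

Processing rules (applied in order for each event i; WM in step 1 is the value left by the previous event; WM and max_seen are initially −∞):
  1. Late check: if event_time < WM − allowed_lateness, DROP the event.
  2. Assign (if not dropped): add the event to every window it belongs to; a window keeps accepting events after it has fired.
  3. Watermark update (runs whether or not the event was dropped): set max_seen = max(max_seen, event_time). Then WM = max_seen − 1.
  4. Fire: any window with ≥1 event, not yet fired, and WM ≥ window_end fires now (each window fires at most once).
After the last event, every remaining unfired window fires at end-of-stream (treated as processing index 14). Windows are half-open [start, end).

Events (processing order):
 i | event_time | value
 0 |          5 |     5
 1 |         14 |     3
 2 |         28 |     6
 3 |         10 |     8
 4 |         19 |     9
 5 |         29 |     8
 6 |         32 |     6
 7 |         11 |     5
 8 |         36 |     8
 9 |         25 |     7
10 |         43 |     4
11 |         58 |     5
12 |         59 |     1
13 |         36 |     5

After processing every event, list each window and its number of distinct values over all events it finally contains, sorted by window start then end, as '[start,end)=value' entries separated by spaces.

[0,12)=1 [6,18)=1 [12,24)=1 [18,30)=2 [24,36)=2 [30,42)=2 [36,48)=2 [42,54)=1 [48,60)=2 [54,66)=2

i=0 t=5 v=5: → [0,12); WM=4
i=1 t=14 v=3: → [12,24),[6,18); WM=13; [0,12) fires=1
i=2 t=28 v=6: → [24,36),[18,30); WM=27; [6,18) fires=1 [12,24) fires=1
i=3 t=10 v=8: DROP (t<27-3); WM=27
i=4 t=19 v=9: DROP (t<27-3); WM=27
i=5 t=29 v=8: → [24,36),[18,30); WM=28
i=6 t=32 v=6: → [30,42),[24,36); WM=31; [18,30) fires=2
i=7 t=11 v=5: DROP (t<31-3); WM=31
i=8 t=36 v=8: → [36,48),[30,42); WM=35
i=9 t=25 v=7: DROP (t<35-3); WM=35
i=10 t=43 v=4: → [42,54),[36,48); WM=42; [24,36) fires=2 [30,42) fires=2
i=11 t=58 v=5: → [54,66),[48,60); WM=57; [36,48) fires=2 [42,54) fires=1
i=12 t=59 v=1: → [54,66),[48,60); WM=58
i=13 t=36 v=5: DROP (t<58-3); WM=58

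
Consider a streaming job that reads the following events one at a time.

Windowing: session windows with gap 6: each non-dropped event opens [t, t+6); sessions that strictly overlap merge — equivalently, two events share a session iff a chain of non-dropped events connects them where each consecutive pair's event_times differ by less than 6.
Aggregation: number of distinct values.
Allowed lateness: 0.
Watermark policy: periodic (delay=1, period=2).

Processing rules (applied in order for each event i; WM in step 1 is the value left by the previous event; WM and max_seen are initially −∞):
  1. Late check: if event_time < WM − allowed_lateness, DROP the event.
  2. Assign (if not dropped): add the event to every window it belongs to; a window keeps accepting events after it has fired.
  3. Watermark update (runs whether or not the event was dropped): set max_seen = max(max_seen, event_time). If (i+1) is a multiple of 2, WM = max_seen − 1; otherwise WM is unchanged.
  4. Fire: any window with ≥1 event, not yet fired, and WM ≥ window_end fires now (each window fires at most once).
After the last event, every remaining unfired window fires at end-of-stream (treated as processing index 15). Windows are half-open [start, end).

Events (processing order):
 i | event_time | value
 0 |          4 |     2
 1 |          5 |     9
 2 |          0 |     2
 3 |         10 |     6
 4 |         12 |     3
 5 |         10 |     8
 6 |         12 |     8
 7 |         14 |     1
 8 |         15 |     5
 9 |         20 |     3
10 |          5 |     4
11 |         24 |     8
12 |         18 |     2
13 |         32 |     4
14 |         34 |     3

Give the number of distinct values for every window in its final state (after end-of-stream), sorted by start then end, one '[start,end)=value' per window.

i=0 t=4 v=2: → [4,10); WM=−∞
i=1 t=5 v=9: → [4,11); WM=4
i=2 t=0 v=2: DROP (t<4-0); WM=4
i=3 t=10 v=6: → [4,16); WM=9
i=4 t=12 v=3: → [4,18); WM=9
i=5 t=10 v=8: → [4,18); WM=11
i=6 t=12 v=8: → [4,18); WM=11
i=7 t=14 v=1: → [4,20); WM=13
i=8 t=15 v=5: → [4,21); WM=13
i=9 t=20 v=3: → [4,26); WM=19
i=10 t=5 v=4: DROP (t<19-0); WM=19
i=11 t=24 v=8: → [4,30); WM=23
i=12 t=18 v=2: DROP (t<23-0); WM=23
i=13 t=32 v=4: → [32,38); WM=31
i=14 t=34 v=3: → [32,40); WM=31

[4,30)=7 [32,40)=2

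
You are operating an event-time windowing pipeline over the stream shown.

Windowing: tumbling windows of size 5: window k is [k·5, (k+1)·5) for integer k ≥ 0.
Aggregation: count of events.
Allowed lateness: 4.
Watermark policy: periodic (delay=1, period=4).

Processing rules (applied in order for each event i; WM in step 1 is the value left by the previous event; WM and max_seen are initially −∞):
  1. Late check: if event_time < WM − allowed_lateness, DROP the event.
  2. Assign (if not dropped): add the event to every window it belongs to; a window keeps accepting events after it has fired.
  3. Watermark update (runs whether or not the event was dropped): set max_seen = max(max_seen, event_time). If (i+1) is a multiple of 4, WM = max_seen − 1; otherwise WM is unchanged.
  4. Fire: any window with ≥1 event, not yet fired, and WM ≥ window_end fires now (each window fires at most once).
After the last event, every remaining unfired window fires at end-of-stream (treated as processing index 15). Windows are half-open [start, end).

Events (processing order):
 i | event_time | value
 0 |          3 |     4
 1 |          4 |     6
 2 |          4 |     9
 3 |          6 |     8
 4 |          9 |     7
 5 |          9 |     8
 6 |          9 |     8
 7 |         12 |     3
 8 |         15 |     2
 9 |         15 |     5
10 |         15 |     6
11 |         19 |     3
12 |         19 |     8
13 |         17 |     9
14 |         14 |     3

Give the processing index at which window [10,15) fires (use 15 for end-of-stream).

i=0 t=3 v=4: → [0,5); WM=−∞
i=1 t=4 v=6: → [0,5); WM=−∞
i=2 t=4 v=9: → [0,5); WM=−∞
i=3 t=6 v=8: → [5,10); WM=5; [0,5) fires=3
i=4 t=9 v=7: → [5,10); WM=5
i=5 t=9 v=8: → [5,10); WM=5
i=6 t=9 v=8: → [5,10); WM=5
i=7 t=12 v=3: → [10,15); WM=11; [5,10) fires=4
i=8 t=15 v=2: → [15,20); WM=11
i=9 t=15 v=5: → [15,20); WM=11
i=10 t=15 v=6: → [15,20); WM=11
i=11 t=19 v=3: → [15,20); WM=18; [10,15) fires=1
i=12 t=19 v=8: → [15,20); WM=18
i=13 t=17 v=9: → [15,20); WM=18
i=14 t=14 v=3: → [10,15); WM=18

11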